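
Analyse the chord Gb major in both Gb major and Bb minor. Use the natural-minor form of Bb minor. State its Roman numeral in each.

The scale of Gb major is Gb Ab Bb Cb Db Eb F; Gb is degree 1, and the triad built there (Gb-Bb-Db) is major, so it is I.
The scale of Bb minor (natural minor) is Bb C Db Eb F Gb Ab; Gb is degree 6, and the triad built there (Gb-Bb-Db) is major, so it is VI.

I in Gb major; VI in Bb minor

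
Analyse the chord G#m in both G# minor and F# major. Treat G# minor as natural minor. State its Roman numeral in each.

i in G# minor; ii in F# major

The scale of G# minor (natural minor) is G# A# B C# D# E F#; G# is degree 1, and the triad built there (G#-B-D#) is minor, so it is i.
The scale of F# major is F# G# A# B C# D# E#; G# is degree 2, and the triad built there (G#-B-D#) is minor, so it is ii.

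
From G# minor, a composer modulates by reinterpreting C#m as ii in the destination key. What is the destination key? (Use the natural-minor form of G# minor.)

B major

The numeral ii denotes a minor triad on scale degree 2. With C# on degree 2, the tonic of the new key is B.
Degree 2 carries a minor triad in major keys, so the destination is B major.
Check: the diatonic triads of B major are B (I), C#m (ii), D#m (iii), E (IV), F# (V), G#m (vi), A#dim (vii°) — C#m is indeed ii.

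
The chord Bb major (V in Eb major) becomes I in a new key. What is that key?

Bb major

The numeral I denotes a major triad on scale degree 1. With Bb on degree 1, the tonic of the new key is Bb.
Degree 1 carries a major triad in major keys, so the destination is Bb major.
Check: the diatonic triads of Bb major are Bb (I), Cm (ii), Dm (iii), Eb (IV), F (V), Gm (vi), Adim (vii°) — Bb major is indeed I.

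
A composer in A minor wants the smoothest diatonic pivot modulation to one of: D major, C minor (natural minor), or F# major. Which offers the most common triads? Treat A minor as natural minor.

Triads of A minor (natural minor): Am (i), Bdim (ii°), C (III), Dm (iv), Em (v), F (VI), G (VII).
D major shares 2: Em, G.
C minor (natural minor) shares 0: none.
F# major shares 0: none.
The most common triads (2) are shared with D major.

D major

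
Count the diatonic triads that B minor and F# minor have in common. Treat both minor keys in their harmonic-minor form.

Diatonic triads of B minor (harmonic minor): B minor (i), C# diminished (ii°), D augmented (III+), E minor (iv), F# major (V), G major (VI), A# diminished (vii°).
Diatonic triads of F# minor (harmonic minor): F# minor (i), G# diminished (ii°), A augmented (III+), B minor (iv), C# major (V), D major (VI), E# diminished (vii°).
Matching root and quality in both lists: B minor.
That gives 1 common triad.

1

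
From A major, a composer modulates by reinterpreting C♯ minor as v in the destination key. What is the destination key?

F♯ minor

The numeral v denotes a minor triad on scale degree 5. With C♯ on degree 5, the tonic of the new key is F♯.
Degree 5 carries a minor triad in natural-minor keys, so the destination is F♯ minor.
Check: the diatonic triads of F♯ minor (natural minor) are F♯m (i), G♯dim (ii°), A (III), Bm (iv), C♯m (v), D (VI), E (VII) — C♯ minor is indeed v.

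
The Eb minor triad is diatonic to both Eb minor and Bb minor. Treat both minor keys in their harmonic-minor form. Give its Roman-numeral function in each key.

The scale of Eb minor (harmonic minor) is Eb F Gb Ab Bb Cb D; Eb is degree 1, and the triad built there (Eb-Gb-Bb) is minor, so it is i.
The scale of Bb minor (harmonic minor) is Bb C Db Eb F Gb A; Eb is degree 4, and the triad built there (Eb-Gb-Bb) is minor, so it is iv.

i in Eb minor; iv in Bb minor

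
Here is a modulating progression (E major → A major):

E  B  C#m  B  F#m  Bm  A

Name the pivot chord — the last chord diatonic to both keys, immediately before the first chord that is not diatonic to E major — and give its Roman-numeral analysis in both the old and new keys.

Chords diatonic to E major: E, F#m, G#m, A, B, C#m, D#dim.
Reading the progression, the first chord not in that set is Bm, so the modulation leaves E major there.
The chord immediately before Bm is F#m, which is diatonic to both keys: ii in E major and vi in A major.

F#m — ii in E major, vi in A major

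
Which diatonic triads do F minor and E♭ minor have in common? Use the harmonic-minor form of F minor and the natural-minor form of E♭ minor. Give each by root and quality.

B♭m, D♭

Triads in F minor (harmonic minor): F minor (i), G diminished (ii°), A♭ augmented (III+), B♭ minor (iv), C major (V), D♭ major (VI), E diminished (vii°).
Triads in E♭ minor (natural minor): E♭ minor (i), F diminished (ii°), G♭ major (III), A♭ minor (iv), B♭ minor (v), C♭ major (VI), D♭ major (VII).
Shared triads with their functions: B♭ minor (iv in F minor, v in E♭ minor); D♭ major (VI in F minor, VII in E♭ minor).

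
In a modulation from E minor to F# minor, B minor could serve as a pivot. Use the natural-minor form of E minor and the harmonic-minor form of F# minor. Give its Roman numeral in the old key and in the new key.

v in E minor; iv in F# minor

The scale of E minor (natural minor) is E F# G A B C D; B is degree 5, and the triad built there (B-D-F#) is minor, so it is v.
The scale of F# minor (harmonic minor) is F# G# A B C# D E#; B is degree 4, and the triad built there (B-D-F#) is minor, so it is iv.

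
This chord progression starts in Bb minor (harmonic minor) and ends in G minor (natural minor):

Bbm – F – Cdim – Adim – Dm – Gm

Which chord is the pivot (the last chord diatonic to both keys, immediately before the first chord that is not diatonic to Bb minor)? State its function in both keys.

Adim — vii° in Bb minor, ii° in G minor

Chords diatonic to Bb minor: Bbm, Cdim, Dbaug, Ebm, F, Gb, Adim.
Reading the progression, the first chord not in that set is Dm, so the modulation leaves Bb minor there.
The chord immediately before Dm is Adim, which is diatonic to both keys: vii° in Bb minor and ii° in G minor.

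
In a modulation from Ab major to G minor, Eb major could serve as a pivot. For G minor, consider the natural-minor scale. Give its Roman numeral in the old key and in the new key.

V in Ab major; VI in G minor

The scale of Ab major is Ab Bb C Db Eb F G; Eb is degree 5, and the triad built there (Eb-G-Bb) is major, so it is V.
The scale of G minor (natural minor) is G A Bb C D Eb F; Eb is degree 6, and the triad built there (Eb-G-Bb) is major, so it is VI.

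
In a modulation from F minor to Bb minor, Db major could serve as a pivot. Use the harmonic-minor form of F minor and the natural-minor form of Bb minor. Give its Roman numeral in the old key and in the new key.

The scale of F minor (harmonic minor) is F G Ab Bb C Db E; Db is degree 6, and the triad built there (Db-F-Ab) is major, so it is VI.
The scale of Bb minor (natural minor) is Bb C Db Eb F Gb Ab; Db is degree 3, and the triad built there (Db-F-Ab) is major, so it is III.

VI in F minor; III in Bb minor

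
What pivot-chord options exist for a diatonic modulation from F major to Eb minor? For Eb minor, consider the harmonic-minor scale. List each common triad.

Triads in F major: F (I), Gm (ii), Am (iii), Bb (IV), C (V), Dm (vi), Edim (vii°).
Triads in Eb minor (harmonic minor): Ebm (i), Fdim (ii°), Gbaug (III+), Abm (iv), Bb (V), Cb (VI), Ddim (vii°).
Shared triads with their functions: Bb (IV in F major, V in Eb minor).

Bb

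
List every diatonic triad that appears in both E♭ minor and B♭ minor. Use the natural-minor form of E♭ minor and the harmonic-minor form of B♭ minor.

Triads in E♭ minor (natural minor): E♭m (i), Fdim (ii°), G♭ (III), A♭m (iv), B♭m (v), C♭ (VI), D♭ (VII).
Triads in B♭ minor (harmonic minor): B♭m (i), Cdim (ii°), D♭aug (III+), E♭m (iv), F (V), G♭ (VI), Adim (vii°).
Shared triads with their functions: E♭m (i in E♭ minor, iv in B♭ minor); G♭ (III in E♭ minor, VI in B♭ minor); B♭m (v in E♭ minor, i in B♭ minor).

E♭m, G♭, B♭m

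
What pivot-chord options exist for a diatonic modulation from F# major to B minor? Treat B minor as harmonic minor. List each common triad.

Triads in F# major: F# major (I), G# minor (ii), A# minor (iii), B major (IV), C# major (V), D# minor (vi), E# diminished (vii°).
Triads in B minor (harmonic minor): B minor (i), C# diminished (ii°), D augmented (III+), E minor (iv), F# major (V), G major (VI), A# diminished (vii°).
Shared triads with their functions: F# major (I in F# major, V in B minor).

F#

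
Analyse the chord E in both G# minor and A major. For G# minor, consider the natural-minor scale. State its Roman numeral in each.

VI in G# minor; V in A major

The scale of G# minor (natural minor) is G# A# B C# D# E F#; E is degree 6, and the triad built there (E-G#-B) is major, so it is VI.
The scale of A major is A B C# D E F# G#; E is degree 5, and the triad built there (E-G#-B) is major, so it is V.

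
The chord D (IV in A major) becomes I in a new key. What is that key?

D major

The numeral I denotes a major triad on scale degree 1. With D on degree 1, the tonic of the new key is D.
Degree 1 carries a major triad in major keys, so the destination is D major.
Check: the diatonic triads of D major are D (I), Em (ii), F♯m (iii), G (IV), A (V), Bm (vi), C♯dim (vii°) — D is indeed I.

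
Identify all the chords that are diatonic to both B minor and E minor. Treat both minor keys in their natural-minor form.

Bm, D, Em, G

Triads in B minor (natural minor): Bm (i), C#dim (ii°), D (III), Em (iv), F#m (v), G (VI), A (VII).
Triads in E minor (natural minor): Em (i), F#dim (ii°), G (III), Am (iv), Bm (v), C (VI), D (VII).
Shared triads with their functions: Bm (i in B minor, v in E minor); D (III in B minor, VII in E minor); Em (iv in B minor, i in E minor); G (VI in B minor, III in E minor).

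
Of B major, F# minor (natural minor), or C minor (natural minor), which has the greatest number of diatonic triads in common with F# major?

B major

Triads of F# major: F# major (I), G# minor (ii), A# minor (iii), B major (IV), C# major (V), D# minor (vi), E# diminished (vii°).
B major shares 4: F#, G#m, B, D#m.
F# minor (natural minor) shares 0: none.
C minor (natural minor) shares 0: none.
The most common triads (4) are shared with B major.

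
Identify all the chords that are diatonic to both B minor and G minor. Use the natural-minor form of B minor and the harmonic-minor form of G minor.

Triads in B minor (natural minor): B minor (i), C♯ diminished (ii°), D major (III), E minor (iv), F♯ minor (v), G major (VI), A major (VII).
Triads in G minor (harmonic minor): G minor (i), A diminished (ii°), B♭ augmented (III+), C minor (iv), D major (V), E♭ major (VI), F♯ diminished (vii°).
Shared triads with their functions: D major (III in B minor, V in G minor).

D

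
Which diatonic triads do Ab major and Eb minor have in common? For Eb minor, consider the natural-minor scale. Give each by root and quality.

Bbm, Db

Triads in Ab major: Ab major (I), Bb minor (ii), C minor (iii), Db major (IV), Eb major (V), F minor (vi), G diminished (vii°).
Triads in Eb minor (natural minor): Eb minor (i), F diminished (ii°), Gb major (III), Ab minor (iv), Bb minor (v), Cb major (VI), Db major (VII).
Shared triads with their functions: Bb minor (ii in Ab major, v in Eb minor); Db major (IV in Ab major, VII in Eb minor).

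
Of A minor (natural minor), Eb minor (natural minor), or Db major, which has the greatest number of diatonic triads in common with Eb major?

Triads of Eb major: Eb (I), Fm (ii), Gm (iii), Ab (IV), Bb (V), Cm (vi), Ddim (vii°).
A minor (natural minor) shares 0: none.
Eb minor (natural minor) shares 0: none.
Db major shares 2: Fm, Ab.
The most common triads (2) are shared with Db major.

Db major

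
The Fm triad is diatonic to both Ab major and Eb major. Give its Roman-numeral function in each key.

The scale of Ab major is Ab Bb C Db Eb F G; F is degree 6, and the triad built there (F-Ab-C) is minor, so it is vi.
The scale of Eb major is Eb F G Ab Bb C D; F is degree 2, and the triad built there (F-Ab-C) is minor, so it is ii.

vi in Ab major; ii in Eb major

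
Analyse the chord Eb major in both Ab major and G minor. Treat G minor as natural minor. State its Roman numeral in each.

V in Ab major; VI in G minor

The scale of Ab major is Ab Bb C Db Eb F G; Eb is degree 5, and the triad built there (Eb-G-Bb) is major, so it is V.
The scale of G minor (natural minor) is G A Bb C D Eb F; Eb is degree 6, and the triad built there (Eb-G-Bb) is major, so it is VI.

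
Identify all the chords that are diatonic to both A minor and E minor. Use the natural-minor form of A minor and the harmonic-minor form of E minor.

Triads in A minor (natural minor): Am (i), Bdim (ii°), C (III), Dm (iv), Em (v), F (VI), G (VII).
Triads in E minor (harmonic minor): Em (i), F#dim (ii°), Gaug (III+), Am (iv), B (V), C (VI), D#dim (vii°).
Shared triads with their functions: Am (i in A minor, iv in E minor); C (III in A minor, VI in E minor); Em (v in A minor, i in E minor).

Am, C, Em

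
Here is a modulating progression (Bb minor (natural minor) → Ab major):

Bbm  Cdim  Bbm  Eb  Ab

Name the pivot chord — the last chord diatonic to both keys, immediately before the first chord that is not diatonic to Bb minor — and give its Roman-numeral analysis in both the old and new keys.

Chords diatonic to Bb minor: Bbm, Cdim, Db, Ebm, Fm, Gb, Ab.
Reading the progression, the first chord not in that set is Eb, so the modulation leaves Bb minor there.
The chord immediately before Eb is Bbm, which is diatonic to both keys: i in Bb minor and ii in Ab major.

Bbm — i in Bb minor, ii in Ab major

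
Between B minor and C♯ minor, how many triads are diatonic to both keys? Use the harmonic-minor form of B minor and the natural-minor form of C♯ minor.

Diatonic triads of B minor (harmonic minor): B minor (i), C♯ diminished (ii°), D augmented (III+), E minor (iv), F♯ major (V), G major (VI), A♯ diminished (vii°).
Diatonic triads of C♯ minor (natural minor): C♯ minor (i), D♯ diminished (ii°), E major (III), F♯ minor (iv), G♯ minor (v), A major (VI), B major (VII).
No triad has the same root and quality in both keys.

0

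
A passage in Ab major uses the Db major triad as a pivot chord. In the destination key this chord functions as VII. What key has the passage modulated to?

The numeral VII denotes a major triad on scale degree 7. With Db on degree 7, the tonic of the new key is Eb.
Degree 7 carries a major triad in natural-minor keys, so the destination is Eb minor.
Check: the diatonic triads of Eb minor (natural minor) are Ebm (i), Fdim (ii°), Gb (III), Abm (iv), Bbm (v), Cb (VI), Db (VII) — Db major is indeed VII.

Eb minor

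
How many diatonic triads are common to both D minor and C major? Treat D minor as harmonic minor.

Diatonic triads of D minor (harmonic minor): Dm (i), Edim (ii°), Faug (III+), Gm (iv), A (V), Bb (VI), C#dim (vii°).
Diatonic triads of C major: C (I), Dm (ii), Em (iii), F (IV), G (V), Am (vi), Bdim (vii°).
Matching root and quality in both lists: Dm.
That gives 1 common triad.

1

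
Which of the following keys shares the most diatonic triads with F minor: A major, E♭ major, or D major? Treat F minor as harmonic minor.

Triads of F minor (harmonic minor): Fm (i), Gdim (ii°), A♭aug (III+), B♭m (iv), C (V), D♭ (VI), Edim (vii°).
A major shares 0: none.
E♭ major shares 1: Fm.
D major shares 0: none.
The most common triads (1) are shared with E♭ major.

E♭ major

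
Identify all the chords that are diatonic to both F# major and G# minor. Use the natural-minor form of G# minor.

F#, G#m, B, D#m

Triads in F# major: F# (I), G#m (ii), A#m (iii), B (IV), C# (V), D#m (vi), E#dim (vii°).
Triads in G# minor (natural minor): G#m (i), A#dim (ii°), B (III), C#m (iv), D#m (v), E (VI), F# (VII).
Shared triads with their functions: F# (I in F# major, VII in G# minor); G#m (ii in F# major, i in G# minor); B (IV in F# major, III in G# minor); D#m (vi in F# major, v in G# minor).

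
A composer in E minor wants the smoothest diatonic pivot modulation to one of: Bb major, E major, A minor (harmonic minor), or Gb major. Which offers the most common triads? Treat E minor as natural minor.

Triads of E minor (natural minor): Em (i), F#dim (ii°), G (III), Am (iv), Bm (v), C (VI), D (VII).
Bb major shares 0: none.
E major shares 0: none.
A minor (harmonic minor) shares 1: Am.
Gb major shares 0: none.
The most common triads (1) are shared with A minor.

A minor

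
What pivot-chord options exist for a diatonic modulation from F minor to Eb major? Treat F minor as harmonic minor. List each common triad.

Fm

Triads in F minor (harmonic minor): Fm (i), Gdim (ii°), Abaug (III+), Bbm (iv), C (V), Db (VI), Edim (vii°).
Triads in Eb major: Eb (I), Fm (ii), Gm (iii), Ab (IV), Bb (V), Cm (vi), Ddim (vii°).
Shared triads with their functions: Fm (i in F minor, ii in Eb major).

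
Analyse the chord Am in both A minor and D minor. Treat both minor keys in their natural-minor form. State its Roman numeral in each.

The scale of A minor (natural minor) is A B C D E F G; A is degree 1, and the triad built there (A-C-E) is minor, so it is i.
The scale of D minor (natural minor) is D E F G A Bb C; A is degree 5, and the triad built there (A-C-E) is minor, so it is v.

i in A minor; v in D minor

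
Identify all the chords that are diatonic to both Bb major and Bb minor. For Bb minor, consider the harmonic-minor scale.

F, Adim

Triads in Bb major: Bb (I), Cm (ii), Dm (iii), Eb (IV), F (V), Gm (vi), Adim (vii°).
Triads in Bb minor (harmonic minor): Bbm (i), Cdim (ii°), Dbaug (III+), Ebm (iv), F (V), Gb (VI), Adim (vii°).
Shared triads with their functions: F (V in Bb major, V in Bb minor); Adim (vii° in Bb major, vii° in Bb minor).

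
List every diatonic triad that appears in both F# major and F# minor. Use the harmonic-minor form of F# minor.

C#, E#dim

Triads in F# major: F# (I), G#m (ii), A#m (iii), B (IV), C# (V), D#m (vi), E#dim (vii°).
Triads in F# minor (harmonic minor): F#m (i), G#dim (ii°), Aaug (III+), Bm (iv), C# (V), D (VI), E#dim (vii°).
Shared triads with their functions: C# (V in F# major, V in F# minor); E#dim (vii° in F# major, vii° in F# minor).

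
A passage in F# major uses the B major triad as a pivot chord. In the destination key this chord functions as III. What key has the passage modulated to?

The numeral III denotes a major triad on scale degree 3. With B on degree 3, the tonic of the new key is G#.
Degree 3 carries a major triad in natural-minor keys, so the destination is G# minor.
Check: the diatonic triads of G# minor (natural minor) are G#m (i), A#dim (ii°), B (III), C#m (iv), D#m (v), E (VI), F# (VII) — B major is indeed III.

G# minor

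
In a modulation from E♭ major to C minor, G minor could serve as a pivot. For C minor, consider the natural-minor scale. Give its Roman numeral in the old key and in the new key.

The scale of E♭ major is E♭ F G A♭ B♭ C D; G is degree 3, and the triad built there (G-B♭-D) is minor, so it is iii.
The scale of C minor (natural minor) is C D E♭ F G A♭ B♭; G is degree 5, and the triad built there (G-B♭-D) is minor, so it is v.

iii in E♭ major; v in C minor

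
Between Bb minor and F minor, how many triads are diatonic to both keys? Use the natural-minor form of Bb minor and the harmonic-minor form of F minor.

Diatonic triads of Bb minor (natural minor): Bb minor (i), C diminished (ii°), Db major (III), Eb minor (iv), F minor (v), Gb major (VI), Ab major (VII).
Diatonic triads of F minor (harmonic minor): F minor (i), G diminished (ii°), Ab augmented (III+), Bb minor (iv), C major (V), Db major (VI), E diminished (vii°).
Matching root and quality in both lists: Bb minor, Db major, F minor.
That gives 3 common triads.

3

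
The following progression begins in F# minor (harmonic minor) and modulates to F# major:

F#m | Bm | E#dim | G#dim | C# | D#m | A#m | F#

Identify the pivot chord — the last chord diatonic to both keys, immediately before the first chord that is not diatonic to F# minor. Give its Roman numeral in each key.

Chords diatonic to F# minor: F#m, G#dim, Aaug, Bm, C#, D, E#dim.
Reading the progression, the first chord not in that set is D#m, so the modulation leaves F# minor there.
The chord immediately before D#m is C#, which is diatonic to both keys: V in F# minor and V in F# major.

C# — V in F# minor, V in F# major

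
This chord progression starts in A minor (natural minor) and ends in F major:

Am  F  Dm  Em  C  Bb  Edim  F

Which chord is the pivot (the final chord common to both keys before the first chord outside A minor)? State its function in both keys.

Chords diatonic to A minor: Am, Bdim, C, Dm, Em, F, G.
Reading the progression, the first chord not in that set is Bb, so the modulation leaves A minor there.
The chord immediately before Bb is C, which is diatonic to both keys: III in A minor and V in F major.

C — III in A minor, V in F major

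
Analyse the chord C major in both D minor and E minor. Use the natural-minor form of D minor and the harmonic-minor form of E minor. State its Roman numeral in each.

The scale of D minor (natural minor) is D E F G A Bb C; C is degree 7, and the triad built there (C-E-G) is major, so it is VII.
The scale of E minor (harmonic minor) is E F# G A B C D#; C is degree 6, and the triad built there (C-E-G) is major, so it is VI.

VII in D minor; VI in E minor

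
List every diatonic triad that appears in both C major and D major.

Em, G

Triads in C major: C (I), Dm (ii), Em (iii), F (IV), G (V), Am (vi), Bdim (vii°).
Triads in D major: D (I), Em (ii), F#m (iii), G (IV), A (V), Bm (vi), C#dim (vii°).
Shared triads with their functions: Em (iii in C major, ii in D major); G (V in C major, IV in D major).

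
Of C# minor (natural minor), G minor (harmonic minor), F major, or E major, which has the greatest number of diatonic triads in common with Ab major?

G minor

Triads of Ab major: Ab major (I), Bb minor (ii), C minor (iii), Db major (IV), Eb major (V), F minor (vi), G diminished (vii°).
C# minor (natural minor) shares 0: none.
G minor (harmonic minor) shares 2: Cm, Eb.
F major shares 0: none.
E major shares 0: none.
The most common triads (2) are shared with G minor.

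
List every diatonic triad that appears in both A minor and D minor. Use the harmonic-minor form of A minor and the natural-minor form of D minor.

Am, Dm, F

Triads in A minor (harmonic minor): Am (i), Bdim (ii°), Caug (III+), Dm (iv), E (V), F (VI), G#dim (vii°).
Triads in D minor (natural minor): Dm (i), Edim (ii°), F (III), Gm (iv), Am (v), Bb (VI), C (VII).
Shared triads with their functions: Am (i in A minor, v in D minor); Dm (iv in A minor, i in D minor); F (VI in A minor, III in D minor).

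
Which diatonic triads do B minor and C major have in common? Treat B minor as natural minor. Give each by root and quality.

Em, G

Triads in B minor (natural minor): Bm (i), C♯dim (ii°), D (III), Em (iv), F♯m (v), G (VI), A (VII).
Triads in C major: C (I), Dm (ii), Em (iii), F (IV), G (V), Am (vi), Bdim (vii°).
Shared triads with their functions: Em (iv in B minor, iii in C major); G (VI in B minor, V in C major).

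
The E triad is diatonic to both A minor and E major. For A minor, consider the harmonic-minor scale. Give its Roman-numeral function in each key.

The scale of A minor (harmonic minor) is A B C D E F G#; E is degree 5, and the triad built there (E-G#-B) is major, so it is V.
The scale of E major is E F# G# A B C# D#; E is degree 1, and the triad built there (E-G#-B) is major, so it is I.

V in A minor; I in E major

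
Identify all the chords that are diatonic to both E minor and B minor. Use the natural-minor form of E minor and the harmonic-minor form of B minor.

Triads in E minor (natural minor): Em (i), F♯dim (ii°), G (III), Am (iv), Bm (v), C (VI), D (VII).
Triads in B minor (harmonic minor): Bm (i), C♯dim (ii°), Daug (III+), Em (iv), F♯ (V), G (VI), A♯dim (vii°).
Shared triads with their functions: Em (i in E minor, iv in B minor); G (III in E minor, VI in B minor); Bm (v in E minor, i in B minor).

Em, G, Bm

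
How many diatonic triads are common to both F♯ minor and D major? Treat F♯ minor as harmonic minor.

3

Diatonic triads of F♯ minor (harmonic minor): F♯m (i), G♯dim (ii°), Aaug (III+), Bm (iv), C♯ (V), D (VI), E♯dim (vii°).
Diatonic triads of D major: D (I), Em (ii), F♯m (iii), G (IV), A (V), Bm (vi), C♯dim (vii°).
Matching root and quality in both lists: F♯m, Bm, D.
That gives 3 common triads.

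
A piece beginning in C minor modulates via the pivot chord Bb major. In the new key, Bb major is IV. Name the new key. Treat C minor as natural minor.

The numeral IV denotes a major triad on scale degree 4. With Bb on degree 4, the tonic of the new key is F.
Degree 4 carries a major triad in major keys, so the destination is F major.
Check: the diatonic triads of F major are F (I), Gm (ii), Am (iii), Bb (IV), C (V), Dm (vi), Edim (vii°) — Bb major is indeed IV.

F major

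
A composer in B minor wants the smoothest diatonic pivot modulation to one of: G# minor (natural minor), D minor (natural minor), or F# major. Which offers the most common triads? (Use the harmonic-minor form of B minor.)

Triads of B minor (harmonic minor): Bm (i), C#dim (ii°), Daug (III+), Em (iv), F# (V), G (VI), A#dim (vii°).
G# minor (natural minor) shares 2: F#, A#dim.
D minor (natural minor) shares 0: none.
F# major shares 1: F#.
The most common triads (2) are shared with G# minor.

G# minor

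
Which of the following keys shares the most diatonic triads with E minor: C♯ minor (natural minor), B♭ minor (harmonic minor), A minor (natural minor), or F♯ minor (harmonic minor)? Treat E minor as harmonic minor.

Triads of E minor (harmonic minor): E minor (i), F♯ diminished (ii°), G augmented (III+), A minor (iv), B major (V), C major (VI), D♯ diminished (vii°).
C♯ minor (natural minor) shares 2: B, D♯dim.
B♭ minor (harmonic minor) shares 0: none.
A minor (natural minor) shares 3: Em, Am, C.
F♯ minor (harmonic minor) shares 0: none.
The most common triads (3) are shared with A minor.

A minor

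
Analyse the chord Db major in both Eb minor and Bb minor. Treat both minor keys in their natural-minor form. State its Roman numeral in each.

VII in Eb minor; III in Bb minor

The scale of Eb minor (natural minor) is Eb F Gb Ab Bb Cb Db; Db is degree 7, and the triad built there (Db-F-Ab) is major, so it is VII.
The scale of Bb minor (natural minor) is Bb C Db Eb F Gb Ab; Db is degree 3, and the triad built there (Db-F-Ab) is major, so it is III.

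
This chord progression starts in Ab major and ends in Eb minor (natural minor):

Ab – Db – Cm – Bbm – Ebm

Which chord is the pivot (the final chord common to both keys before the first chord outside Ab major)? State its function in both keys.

Chords diatonic to Ab major: Ab, Bbm, Cm, Db, Eb, Fm, Gdim.
Reading the progression, the first chord not in that set is Ebm, so the modulation leaves Ab major there.
The chord immediately before Ebm is Bbm, which is diatonic to both keys: ii in Ab major and v in Eb minor.

Bbm — ii in Ab major, v in Eb minor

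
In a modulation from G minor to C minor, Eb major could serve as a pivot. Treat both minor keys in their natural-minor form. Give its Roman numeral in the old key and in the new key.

The scale of G minor (natural minor) is G A Bb C D Eb F; Eb is degree 6, and the triad built there (Eb-G-Bb) is major, so it is VI.
The scale of C minor (natural minor) is C D Eb F G Ab Bb; Eb is degree 3, and the triad built there (Eb-G-Bb) is major, so it is III.

VI in G minor; III in C minor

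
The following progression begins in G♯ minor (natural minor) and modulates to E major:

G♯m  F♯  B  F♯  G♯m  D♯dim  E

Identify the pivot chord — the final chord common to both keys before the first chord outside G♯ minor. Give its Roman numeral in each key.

Chords diatonic to G♯ minor: G♯m, A♯dim, B, C♯m, D♯m, E, F♯.
Reading the progression, the first chord not in that set is D♯dim, so the modulation leaves G♯ minor there.
The chord immediately before D♯dim is G♯m, which is diatonic to both keys: i in G♯ minor and iii in E major.

G♯m — i in G♯ minor, iii in E major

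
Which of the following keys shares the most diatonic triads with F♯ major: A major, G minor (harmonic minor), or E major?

Triads of F♯ major: F♯ major (I), G♯ minor (ii), A♯ minor (iii), B major (IV), C♯ major (V), D♯ minor (vi), E♯ diminished (vii°).
A major shares 0: none.
G minor (harmonic minor) shares 0: none.
E major shares 2: G♯m, B.
The most common triads (2) are shared with E major.

E major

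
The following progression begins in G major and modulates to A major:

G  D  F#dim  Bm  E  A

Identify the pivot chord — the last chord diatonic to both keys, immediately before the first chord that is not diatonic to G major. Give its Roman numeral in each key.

Bm — iii in G major, ii in A major

Chords diatonic to G major: G, Am, Bm, C, D, Em, F#dim.
Reading the progression, the first chord not in that set is E, so the modulation leaves G major there.
The chord immediately before E is Bm, which is diatonic to both keys: iii in G major and ii in A major.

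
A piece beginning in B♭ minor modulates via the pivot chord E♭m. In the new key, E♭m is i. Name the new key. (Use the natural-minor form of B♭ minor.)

The numeral i denotes a minor triad on scale degree 1. With E♭ on degree 1, the tonic of the new key is E♭.
Degree 1 carries a minor triad in minor keys, so the destination is E♭ minor.
Check: the diatonic triads of E♭ minor (natural minor) are E♭m (i), Fdim (ii°), G♭ (III), A♭m (iv), B♭m (v), C♭ (VI), D♭ (VII) — E♭m is indeed i.

E♭ minor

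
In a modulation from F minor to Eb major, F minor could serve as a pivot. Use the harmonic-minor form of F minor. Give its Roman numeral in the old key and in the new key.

The scale of F minor (harmonic minor) is F G Ab Bb C Db E; F is degree 1, and the triad built there (F-Ab-C) is minor, so it is i.
The scale of Eb major is Eb F G Ab Bb C D; F is degree 2, and the triad built there (F-Ab-C) is minor, so it is ii.

i in F minor; ii in Eb major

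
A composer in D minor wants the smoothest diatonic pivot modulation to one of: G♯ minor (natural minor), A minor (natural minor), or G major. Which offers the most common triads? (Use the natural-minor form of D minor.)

A minor

Triads of D minor (natural minor): Dm (i), Edim (ii°), F (III), Gm (iv), Am (v), B♭ (VI), C (VII).
G♯ minor (natural minor) shares 0: none.
A minor (natural minor) shares 4: Dm, F, Am, C.
G major shares 2: Am, C.
The most common triads (4) are shared with A minor.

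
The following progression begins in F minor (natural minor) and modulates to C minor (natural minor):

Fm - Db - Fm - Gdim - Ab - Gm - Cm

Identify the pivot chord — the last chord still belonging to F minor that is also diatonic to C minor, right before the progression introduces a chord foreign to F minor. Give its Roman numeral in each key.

Ab — III in F minor, VI in C minor

Chords diatonic to F minor: Fm, Gdim, Ab, Bbm, Cm, Db, Eb.
Reading the progression, the first chord not in that set is Gm, so the modulation leaves F minor there.
The chord immediately before Gm is Ab, which is diatonic to both keys: III in F minor and VI in C minor.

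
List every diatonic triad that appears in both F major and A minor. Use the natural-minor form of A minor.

F, Am, C, Dm

Triads in F major: F (I), Gm (ii), Am (iii), B♭ (IV), C (V), Dm (vi), Edim (vii°).
Triads in A minor (natural minor): Am (i), Bdim (ii°), C (III), Dm (iv), Em (v), F (VI), G (VII).
Shared triads with their functions: F (I in F major, VI in A minor); Am (iii in F major, i in A minor); C (V in F major, III in A minor); Dm (vi in F major, iv in A minor).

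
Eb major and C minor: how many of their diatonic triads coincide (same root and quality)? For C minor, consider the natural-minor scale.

Diatonic triads of Eb major: Eb (I), Fm (ii), Gm (iii), Ab (IV), Bb (V), Cm (vi), Ddim (vii°).
Diatonic triads of C minor (natural minor): Cm (i), Ddim (ii°), Eb (III), Fm (iv), Gm (v), Ab (VI), Bb (VII).
Matching root and quality in both lists: Eb, Fm, Gm, Ab, Bb, Cm, Ddim.
That gives 7 common triads.

7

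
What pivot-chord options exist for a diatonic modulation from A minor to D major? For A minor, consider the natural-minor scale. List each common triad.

Em, G

Triads in A minor (natural minor): Am (i), Bdim (ii°), C (III), Dm (iv), Em (v), F (VI), G (VII).
Triads in D major: D (I), Em (ii), F#m (iii), G (IV), A (V), Bm (vi), C#dim (vii°).
Shared triads with their functions: Em (v in A minor, ii in D major); G (VII in A minor, IV in D major).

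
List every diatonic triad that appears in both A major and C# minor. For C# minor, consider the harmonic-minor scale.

Triads in A major: A major (I), B minor (ii), C# minor (iii), D major (IV), E major (V), F# minor (vi), G# diminished (vii°).
Triads in C# minor (harmonic minor): C# minor (i), D# diminished (ii°), E augmented (III+), F# minor (iv), G# major (V), A major (VI), B# diminished (vii°).
Shared triads with their functions: A major (I in A major, VI in C# minor); C# minor (iii in A major, i in C# minor); F# minor (vi in A major, iv in C# minor).

A, C#m, F#m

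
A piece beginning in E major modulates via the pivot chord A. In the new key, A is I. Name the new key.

The numeral I denotes a major triad on scale degree 1. With A on degree 1, the tonic of the new key is A.
Degree 1 carries a major triad in major keys, so the destination is A major.
Check: the diatonic triads of A major are A (I), Bm (ii), C#m (iii), D (IV), E (V), F#m (vi), G#dim (vii°) — A is indeed I.

A major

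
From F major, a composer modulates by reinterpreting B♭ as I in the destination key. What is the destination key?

The numeral I denotes a major triad on scale degree 1. With B♭ on degree 1, the tonic of the new key is B♭.
Degree 1 carries a major triad in major keys, so the destination is B♭ major.
Check: the diatonic triads of B♭ major are B♭ (I), Cm (ii), Dm (iii), E♭ (IV), F (V), Gm (vi), Adim (vii°) — B♭ is indeed I.

B♭ major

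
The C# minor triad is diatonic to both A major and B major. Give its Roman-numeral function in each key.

The scale of A major is A B C# D E F# G#; C# is degree 3, and the triad built there (C#-E-G#) is minor, so it is iii.
The scale of B major is B C# D# E F# G# A#; C# is degree 2, and the triad built there (C#-E-G#) is minor, so it is ii.

iii in A major; ii in B major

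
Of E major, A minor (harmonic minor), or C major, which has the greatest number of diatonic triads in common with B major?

Triads of B major: B (I), C#m (ii), D#m (iii), E (IV), F# (V), G#m (vi), A#dim (vii°).
E major shares 4: B, C#m, E, G#m.
A minor (harmonic minor) shares 1: E.
C major shares 0: none.
The most common triads (4) are shared with E major.

E major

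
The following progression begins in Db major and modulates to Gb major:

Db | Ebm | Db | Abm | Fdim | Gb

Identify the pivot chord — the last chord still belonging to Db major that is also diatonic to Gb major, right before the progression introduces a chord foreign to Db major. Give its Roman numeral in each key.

Chords diatonic to Db major: Db, Ebm, Fm, Gb, Ab, Bbm, Cdim.
Reading the progression, the first chord not in that set is Abm, so the modulation leaves Db major there.
The chord immediately before Abm is Db, which is diatonic to both keys: I in Db major and V in Gb major.

Db — I in Db major, V in Gb major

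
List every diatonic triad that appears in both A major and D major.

A, Bm, D, F#m

Triads in A major: A major (I), B minor (ii), C# minor (iii), D major (IV), E major (V), F# minor (vi), G# diminished (vii°).
Triads in D major: D major (I), E minor (ii), F# minor (iii), G major (IV), A major (V), B minor (vi), C# diminished (vii°).
Shared triads with their functions: A major (I in A major, V in D major); B minor (ii in A major, vi in D major); D major (IV in A major, I in D major); F# minor (vi in A major, iii in D major).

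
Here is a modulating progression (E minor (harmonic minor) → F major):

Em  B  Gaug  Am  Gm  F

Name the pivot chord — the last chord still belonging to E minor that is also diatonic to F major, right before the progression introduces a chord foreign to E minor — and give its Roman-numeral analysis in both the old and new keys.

Chords diatonic to E minor: Em, F#dim, Gaug, Am, B, C, D#dim.
Reading the progression, the first chord not in that set is Gm, so the modulation leaves E minor there.
The chord immediately before Gm is Am, which is diatonic to both keys: iv in E minor and iii in F major.

Am — iv in E minor, iii in F major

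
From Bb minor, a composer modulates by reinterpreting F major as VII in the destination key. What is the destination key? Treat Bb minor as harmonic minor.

The numeral VII denotes a major triad on scale degree 7. With F on degree 7, the tonic of the new key is G.
Degree 7 carries a major triad in natural-minor keys, so the destination is G minor.
Check: the diatonic triads of G minor (natural minor) are Gm (i), Adim (ii°), Bb (III), Cm (iv), Dm (v), Eb (VI), F (VII) — F major is indeed VII.

G minor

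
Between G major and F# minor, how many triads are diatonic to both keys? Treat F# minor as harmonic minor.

2

Diatonic triads of G major: G (I), Am (ii), Bm (iii), C (IV), D (V), Em (vi), F#dim (vii°).
Diatonic triads of F# minor (harmonic minor): F#m (i), G#dim (ii°), Aaug (III+), Bm (iv), C# (V), D (VI), E#dim (vii°).
Matching root and quality in both lists: Bm, D.
That gives 2 common triads.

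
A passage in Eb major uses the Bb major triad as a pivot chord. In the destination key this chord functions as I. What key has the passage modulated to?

The numeral I denotes a major triad on scale degree 1. With Bb on degree 1, the tonic of the new key is Bb.
Degree 1 carries a major triad in major keys, so the destination is Bb major.
Check: the diatonic triads of Bb major are Bb (I), Cm (ii), Dm (iii), Eb (IV), F (V), Gm (vi), Adim (vii°) — Bb major is indeed I.

Bb major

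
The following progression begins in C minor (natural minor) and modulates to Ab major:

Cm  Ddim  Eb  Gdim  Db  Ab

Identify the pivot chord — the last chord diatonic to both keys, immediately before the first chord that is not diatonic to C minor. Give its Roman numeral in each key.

Eb — III in C minor, V in Ab major

Chords diatonic to C minor: Cm, Ddim, Eb, Fm, Gm, Ab, Bb.
Reading the progression, the first chord not in that set is Gdim, so the modulation leaves C minor there.
The chord immediately before Gdim is Eb, which is diatonic to both keys: III in C minor and V in Ab major.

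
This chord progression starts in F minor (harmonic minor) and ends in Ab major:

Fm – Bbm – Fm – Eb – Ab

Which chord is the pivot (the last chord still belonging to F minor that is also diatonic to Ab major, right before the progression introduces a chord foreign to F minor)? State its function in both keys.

Chords diatonic to F minor: Fm, Gdim, Abaug, Bbm, C, Db, Edim.
Reading the progression, the first chord not in that set is Eb, so the modulation leaves F minor there.
The chord immediately before Eb is Fm, which is diatonic to both keys: i in F minor and vi in Ab major.

Fm — i in F minor, vi in Ab major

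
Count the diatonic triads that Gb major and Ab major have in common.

2

Diatonic triads of Gb major: Gb major (I), Ab minor (ii), Bb minor (iii), Cb major (IV), Db major (V), Eb minor (vi), F diminished (vii°).
Diatonic triads of Ab major: Ab major (I), Bb minor (ii), C minor (iii), Db major (IV), Eb major (V), F minor (vi), G diminished (vii°).
Matching root and quality in both lists: Bb minor, Db major.
That gives 2 common triads.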